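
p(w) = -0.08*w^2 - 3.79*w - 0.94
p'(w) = -0.16*w - 3.79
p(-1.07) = 3.02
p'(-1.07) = -3.62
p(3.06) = -13.29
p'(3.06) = -4.28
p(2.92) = -12.69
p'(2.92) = -4.26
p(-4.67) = 15.01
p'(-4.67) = -3.04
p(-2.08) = 6.60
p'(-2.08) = -3.46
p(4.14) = -18.00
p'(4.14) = -4.45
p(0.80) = -4.02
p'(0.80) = -3.92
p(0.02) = -1.02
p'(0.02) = -3.79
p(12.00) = -57.94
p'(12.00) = -5.71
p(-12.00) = 33.02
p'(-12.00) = -1.87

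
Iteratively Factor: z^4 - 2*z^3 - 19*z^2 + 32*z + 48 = (z - 3)*(z^3 + z^2 - 16*z - 16) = (z - 3)*(z + 1)*(z^2 - 16) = (z - 3)*(z + 1)*(z + 4)*(z - 4)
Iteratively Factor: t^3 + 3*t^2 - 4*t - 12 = (t + 2)*(t^2 + t - 6) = (t + 2)*(t + 3)*(t - 2)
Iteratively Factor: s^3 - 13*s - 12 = (s - 4)*(s^2 + 4*s + 3) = (s - 4)*(s + 1)*(s + 3)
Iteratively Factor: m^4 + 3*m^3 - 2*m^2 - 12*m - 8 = (m - 2)*(m^3 + 5*m^2 + 8*m + 4) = (m - 2)*(m + 2)*(m^2 + 3*m + 2) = (m - 2)*(m + 2)^2*(m + 1)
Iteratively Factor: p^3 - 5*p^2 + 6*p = (p - 2)*(p^2 - 3*p) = p*(p - 2)*(p - 3)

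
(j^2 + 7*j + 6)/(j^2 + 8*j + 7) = (j + 6)/(j + 7)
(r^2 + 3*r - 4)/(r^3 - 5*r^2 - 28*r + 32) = 1/(r - 8)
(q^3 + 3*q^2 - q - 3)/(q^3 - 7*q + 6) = (q + 1)/(q - 2)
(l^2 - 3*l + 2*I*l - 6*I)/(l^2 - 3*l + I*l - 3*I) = (l + 2*I)/(l + I)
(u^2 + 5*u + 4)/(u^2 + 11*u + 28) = (u + 1)/(u + 7)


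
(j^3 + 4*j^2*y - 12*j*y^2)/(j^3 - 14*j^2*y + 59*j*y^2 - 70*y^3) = j*(j + 6*y)/(j^2 - 12*j*y + 35*y^2)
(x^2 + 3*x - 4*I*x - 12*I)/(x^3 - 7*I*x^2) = (x^2 + x*(3 - 4*I) - 12*I)/(x^2*(x - 7*I))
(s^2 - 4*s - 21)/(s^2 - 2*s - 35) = (s + 3)/(s + 5)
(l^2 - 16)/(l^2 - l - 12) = (l + 4)/(l + 3)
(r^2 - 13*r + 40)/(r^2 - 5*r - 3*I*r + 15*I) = (r - 8)/(r - 3*I)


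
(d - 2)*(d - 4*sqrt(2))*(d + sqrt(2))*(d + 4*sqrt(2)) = d^4 - 2*d^3 + sqrt(2)*d^3 - 32*d^2 - 2*sqrt(2)*d^2 - 32*sqrt(2)*d + 64*d + 64*sqrt(2)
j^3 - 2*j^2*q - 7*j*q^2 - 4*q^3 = (j - 4*q)*(j + q)^2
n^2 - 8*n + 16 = (n - 4)^2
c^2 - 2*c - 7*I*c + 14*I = (c - 2)*(c - 7*I)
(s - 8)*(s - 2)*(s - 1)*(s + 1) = s^4 - 10*s^3 + 15*s^2 + 10*s - 16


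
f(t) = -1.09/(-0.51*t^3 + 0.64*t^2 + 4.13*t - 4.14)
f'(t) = -1.09*(1.53*t^2 - 1.28*t - 4.13)/(-0.51*t^3 + 0.64*t^2 + 4.13*t - 4.14)^2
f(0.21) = 0.34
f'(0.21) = 0.45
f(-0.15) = 0.23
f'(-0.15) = 0.19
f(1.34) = -0.83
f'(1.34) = 1.95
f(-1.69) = 0.16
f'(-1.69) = -0.06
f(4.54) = 0.05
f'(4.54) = -0.06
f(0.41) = 0.46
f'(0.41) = 0.85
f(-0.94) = 0.15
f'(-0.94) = 0.03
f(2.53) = -0.51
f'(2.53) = -0.57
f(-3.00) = -0.36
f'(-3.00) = -1.63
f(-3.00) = -0.36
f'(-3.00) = -1.63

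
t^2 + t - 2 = (t - 1)*(t + 2)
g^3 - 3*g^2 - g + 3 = (g - 3)*(g - 1)*(g + 1)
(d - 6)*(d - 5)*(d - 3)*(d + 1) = d^4 - 13*d^3 + 49*d^2 - 27*d - 90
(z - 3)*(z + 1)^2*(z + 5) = z^4 + 4*z^3 - 10*z^2 - 28*z - 15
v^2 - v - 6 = (v - 3)*(v + 2)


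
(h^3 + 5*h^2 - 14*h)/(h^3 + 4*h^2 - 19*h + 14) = h/(h - 1)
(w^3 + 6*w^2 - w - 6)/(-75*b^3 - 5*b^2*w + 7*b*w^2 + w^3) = (-w^3 - 6*w^2 + w + 6)/(75*b^3 + 5*b^2*w - 7*b*w^2 - w^3)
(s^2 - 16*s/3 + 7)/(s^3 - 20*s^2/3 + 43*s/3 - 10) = (3*s - 7)/(3*s^2 - 11*s + 10)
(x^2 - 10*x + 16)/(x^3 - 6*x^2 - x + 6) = (x^2 - 10*x + 16)/(x^3 - 6*x^2 - x + 6)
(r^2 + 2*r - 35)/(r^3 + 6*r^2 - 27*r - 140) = 1/(r + 4)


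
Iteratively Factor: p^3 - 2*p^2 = (p - 2)*(p^2) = p*(p - 2)*(p)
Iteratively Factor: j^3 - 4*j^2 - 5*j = (j)*(j^2 - 4*j - 5) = j*(j - 5)*(j + 1)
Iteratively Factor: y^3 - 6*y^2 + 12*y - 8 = (y - 2)*(y^2 - 4*y + 4) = (y - 2)^2*(y - 2)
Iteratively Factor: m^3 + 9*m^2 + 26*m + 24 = (m + 3)*(m^2 + 6*m + 8) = (m + 3)*(m + 4)*(m + 2)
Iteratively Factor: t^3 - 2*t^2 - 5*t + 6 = (t - 1)*(t^2 - t - 6) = (t - 3)*(t - 1)*(t + 2)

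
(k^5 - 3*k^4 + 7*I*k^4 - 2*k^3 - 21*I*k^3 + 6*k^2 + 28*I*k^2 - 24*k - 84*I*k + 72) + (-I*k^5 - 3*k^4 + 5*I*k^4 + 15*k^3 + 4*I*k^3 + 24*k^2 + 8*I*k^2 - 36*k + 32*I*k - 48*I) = k^5 - I*k^5 - 6*k^4 + 12*I*k^4 + 13*k^3 - 17*I*k^3 + 30*k^2 + 36*I*k^2 - 60*k - 52*I*k + 72 - 48*I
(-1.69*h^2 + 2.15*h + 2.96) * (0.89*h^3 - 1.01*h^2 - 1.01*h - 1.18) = -1.5041*h^5 + 3.6204*h^4 + 2.1698*h^3 - 3.1669*h^2 - 5.5266*h - 3.4928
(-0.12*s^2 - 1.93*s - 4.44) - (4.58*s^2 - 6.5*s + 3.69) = -4.7*s^2 + 4.57*s - 8.13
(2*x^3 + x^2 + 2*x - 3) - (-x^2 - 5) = 2*x^3 + 2*x^2 + 2*x + 2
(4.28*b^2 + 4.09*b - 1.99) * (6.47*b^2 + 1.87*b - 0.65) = 27.6916*b^4 + 34.4659*b^3 - 8.009*b^2 - 6.3798*b + 1.2935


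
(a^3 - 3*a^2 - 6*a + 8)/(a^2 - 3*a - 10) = (a^2 - 5*a + 4)/(a - 5)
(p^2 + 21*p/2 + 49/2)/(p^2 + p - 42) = (p + 7/2)/(p - 6)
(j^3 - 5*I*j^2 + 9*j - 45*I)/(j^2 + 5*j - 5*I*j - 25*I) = (j^2 + 9)/(j + 5)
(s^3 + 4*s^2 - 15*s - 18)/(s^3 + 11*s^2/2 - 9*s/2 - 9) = 2*(s - 3)/(2*s - 3)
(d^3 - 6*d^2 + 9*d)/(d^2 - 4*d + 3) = d*(d - 3)/(d - 1)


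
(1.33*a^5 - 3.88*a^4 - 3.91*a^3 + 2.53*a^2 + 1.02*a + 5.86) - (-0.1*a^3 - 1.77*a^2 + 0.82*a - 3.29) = 1.33*a^5 - 3.88*a^4 - 3.81*a^3 + 4.3*a^2 + 0.2*a + 9.15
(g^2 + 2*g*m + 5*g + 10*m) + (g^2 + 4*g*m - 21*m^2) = 2*g^2 + 6*g*m + 5*g - 21*m^2 + 10*m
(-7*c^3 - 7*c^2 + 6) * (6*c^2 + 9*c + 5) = -42*c^5 - 105*c^4 - 98*c^3 + c^2 + 54*c + 30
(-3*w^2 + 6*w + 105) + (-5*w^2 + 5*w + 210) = -8*w^2 + 11*w + 315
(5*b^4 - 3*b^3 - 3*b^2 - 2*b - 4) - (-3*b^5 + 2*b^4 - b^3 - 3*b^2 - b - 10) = 3*b^5 + 3*b^4 - 2*b^3 - b + 6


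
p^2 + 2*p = p*(p + 2)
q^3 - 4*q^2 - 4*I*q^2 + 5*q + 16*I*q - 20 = (q - 4)*(q - 5*I)*(q + I)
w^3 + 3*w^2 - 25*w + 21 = (w - 3)*(w - 1)*(w + 7)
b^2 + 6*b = b*(b + 6)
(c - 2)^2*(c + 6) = c^3 + 2*c^2 - 20*c + 24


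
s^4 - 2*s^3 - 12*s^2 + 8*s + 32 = (s - 4)*(s - 2)*(s + 2)^2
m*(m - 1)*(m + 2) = m^3 + m^2 - 2*m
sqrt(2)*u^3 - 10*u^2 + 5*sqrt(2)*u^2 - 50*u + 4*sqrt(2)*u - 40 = (u + 4)*(u - 5*sqrt(2))*(sqrt(2)*u + sqrt(2))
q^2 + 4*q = q*(q + 4)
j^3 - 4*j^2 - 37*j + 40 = (j - 8)*(j - 1)*(j + 5)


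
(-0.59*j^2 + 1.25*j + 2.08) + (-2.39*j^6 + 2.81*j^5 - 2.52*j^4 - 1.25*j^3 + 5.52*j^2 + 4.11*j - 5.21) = -2.39*j^6 + 2.81*j^5 - 2.52*j^4 - 1.25*j^3 + 4.93*j^2 + 5.36*j - 3.13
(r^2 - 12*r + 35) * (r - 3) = r^3 - 15*r^2 + 71*r - 105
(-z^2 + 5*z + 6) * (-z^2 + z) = z^4 - 6*z^3 - z^2 + 6*z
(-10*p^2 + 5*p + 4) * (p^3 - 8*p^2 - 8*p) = -10*p^5 + 85*p^4 + 44*p^3 - 72*p^2 - 32*p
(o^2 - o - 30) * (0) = 0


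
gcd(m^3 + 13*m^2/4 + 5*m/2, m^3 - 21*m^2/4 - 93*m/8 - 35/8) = m + 5/4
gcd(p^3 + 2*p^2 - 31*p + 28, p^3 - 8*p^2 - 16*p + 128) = p - 4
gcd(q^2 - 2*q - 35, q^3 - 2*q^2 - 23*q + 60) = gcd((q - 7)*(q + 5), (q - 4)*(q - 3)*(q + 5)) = q + 5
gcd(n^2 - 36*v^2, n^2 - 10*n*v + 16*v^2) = 1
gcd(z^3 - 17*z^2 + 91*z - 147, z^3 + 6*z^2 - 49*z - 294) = z - 7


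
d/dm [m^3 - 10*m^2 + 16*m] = 3*m^2 - 20*m + 16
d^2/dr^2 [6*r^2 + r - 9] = 12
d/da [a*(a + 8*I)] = 2*a + 8*I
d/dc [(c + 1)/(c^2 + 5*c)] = (c*(c + 5) - (c + 1)*(2*c + 5))/(c^2*(c + 5)^2)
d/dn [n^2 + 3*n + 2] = 2*n + 3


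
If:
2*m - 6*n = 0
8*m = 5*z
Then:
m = 5*z/8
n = 5*z/24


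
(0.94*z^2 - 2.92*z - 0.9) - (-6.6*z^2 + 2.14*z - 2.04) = 7.54*z^2 - 5.06*z + 1.14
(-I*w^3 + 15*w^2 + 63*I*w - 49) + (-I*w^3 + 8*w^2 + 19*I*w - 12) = -2*I*w^3 + 23*w^2 + 82*I*w - 61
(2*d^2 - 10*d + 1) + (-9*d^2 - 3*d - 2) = -7*d^2 - 13*d - 1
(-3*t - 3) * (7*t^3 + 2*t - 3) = -21*t^4 - 21*t^3 - 6*t^2 + 3*t + 9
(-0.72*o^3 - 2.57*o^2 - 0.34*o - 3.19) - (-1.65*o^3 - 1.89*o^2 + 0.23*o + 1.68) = 0.93*o^3 - 0.68*o^2 - 0.57*o - 4.87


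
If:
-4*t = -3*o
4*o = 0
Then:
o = 0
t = 0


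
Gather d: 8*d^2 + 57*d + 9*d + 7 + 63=8*d^2 + 66*d + 70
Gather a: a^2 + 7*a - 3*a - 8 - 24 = a^2 + 4*a - 32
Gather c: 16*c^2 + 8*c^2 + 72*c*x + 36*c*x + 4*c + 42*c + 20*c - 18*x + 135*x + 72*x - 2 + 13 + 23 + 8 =24*c^2 + c*(108*x + 66) + 189*x + 42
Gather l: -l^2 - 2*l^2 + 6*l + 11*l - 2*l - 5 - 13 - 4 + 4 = -3*l^2 + 15*l - 18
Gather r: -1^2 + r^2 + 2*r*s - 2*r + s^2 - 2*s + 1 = r^2 + r*(2*s - 2) + s^2 - 2*s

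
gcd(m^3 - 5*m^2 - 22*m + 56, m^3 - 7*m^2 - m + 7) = m - 7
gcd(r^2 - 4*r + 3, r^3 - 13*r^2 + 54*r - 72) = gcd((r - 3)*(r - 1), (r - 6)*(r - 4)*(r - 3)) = r - 3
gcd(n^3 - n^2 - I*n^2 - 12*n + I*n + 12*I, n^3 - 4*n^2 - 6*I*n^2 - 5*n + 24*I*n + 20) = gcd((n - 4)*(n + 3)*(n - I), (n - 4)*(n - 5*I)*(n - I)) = n^2 + n*(-4 - I) + 4*I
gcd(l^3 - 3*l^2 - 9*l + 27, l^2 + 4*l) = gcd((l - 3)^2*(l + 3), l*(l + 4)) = 1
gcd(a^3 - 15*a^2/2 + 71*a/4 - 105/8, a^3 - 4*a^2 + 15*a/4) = a^2 - 4*a + 15/4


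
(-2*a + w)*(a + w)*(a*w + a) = -2*a^3*w - 2*a^3 - a^2*w^2 - a^2*w + a*w^3 + a*w^2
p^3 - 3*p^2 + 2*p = p*(p - 2)*(p - 1)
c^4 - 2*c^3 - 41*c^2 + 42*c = c*(c - 7)*(c - 1)*(c + 6)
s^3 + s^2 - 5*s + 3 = (s - 1)^2*(s + 3)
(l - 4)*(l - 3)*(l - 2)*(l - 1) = l^4 - 10*l^3 + 35*l^2 - 50*l + 24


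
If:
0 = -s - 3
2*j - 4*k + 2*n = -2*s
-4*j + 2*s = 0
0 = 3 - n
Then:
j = -3/2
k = -3/4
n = 3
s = -3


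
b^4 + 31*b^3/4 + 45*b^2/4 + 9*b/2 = b*(b + 3/4)*(b + 1)*(b + 6)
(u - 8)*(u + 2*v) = u^2 + 2*u*v - 8*u - 16*v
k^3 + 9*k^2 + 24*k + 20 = (k + 2)^2*(k + 5)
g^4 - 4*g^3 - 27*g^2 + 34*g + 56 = (g - 7)*(g - 2)*(g + 1)*(g + 4)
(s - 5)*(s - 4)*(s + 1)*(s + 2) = s^4 - 6*s^3 - 5*s^2 + 42*s + 40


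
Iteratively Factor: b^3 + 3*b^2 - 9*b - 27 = (b + 3)*(b^2 - 9) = (b + 3)^2*(b - 3)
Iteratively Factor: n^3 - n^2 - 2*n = (n + 1)*(n^2 - 2*n) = (n - 2)*(n + 1)*(n)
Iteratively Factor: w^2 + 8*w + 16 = (w + 4)*(w + 4)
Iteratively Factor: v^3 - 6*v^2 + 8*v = (v - 4)*(v^2 - 2*v) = v*(v - 4)*(v - 2)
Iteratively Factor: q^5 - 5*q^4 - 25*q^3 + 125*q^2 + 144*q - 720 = (q - 5)*(q^4 - 25*q^2 + 144) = (q - 5)*(q + 4)*(q^3 - 4*q^2 - 9*q + 36) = (q - 5)*(q - 4)*(q + 4)*(q^2 - 9) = (q - 5)*(q - 4)*(q + 3)*(q + 4)*(q - 3)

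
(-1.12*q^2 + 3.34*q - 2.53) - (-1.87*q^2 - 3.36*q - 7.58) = 0.75*q^2 + 6.7*q + 5.05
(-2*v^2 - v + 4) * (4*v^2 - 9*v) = -8*v^4 + 14*v^3 + 25*v^2 - 36*v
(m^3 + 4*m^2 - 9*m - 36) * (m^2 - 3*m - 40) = m^5 + m^4 - 61*m^3 - 169*m^2 + 468*m + 1440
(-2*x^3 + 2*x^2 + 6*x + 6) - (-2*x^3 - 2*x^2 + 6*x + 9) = 4*x^2 - 3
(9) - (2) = 7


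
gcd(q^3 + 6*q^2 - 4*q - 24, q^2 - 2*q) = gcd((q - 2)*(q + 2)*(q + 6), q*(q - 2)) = q - 2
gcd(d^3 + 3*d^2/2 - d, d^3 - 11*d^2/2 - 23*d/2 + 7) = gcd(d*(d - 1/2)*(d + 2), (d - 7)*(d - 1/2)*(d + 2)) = d^2 + 3*d/2 - 1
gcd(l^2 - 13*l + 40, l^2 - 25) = l - 5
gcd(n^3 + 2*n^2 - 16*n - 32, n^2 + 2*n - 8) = n + 4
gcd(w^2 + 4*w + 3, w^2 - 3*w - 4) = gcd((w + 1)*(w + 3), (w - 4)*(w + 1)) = w + 1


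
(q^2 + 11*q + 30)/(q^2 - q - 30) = (q + 6)/(q - 6)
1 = 1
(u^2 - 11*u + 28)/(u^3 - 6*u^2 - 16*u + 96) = (u - 7)/(u^2 - 2*u - 24)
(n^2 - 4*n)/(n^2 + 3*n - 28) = n/(n + 7)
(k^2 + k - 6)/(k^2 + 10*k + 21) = (k - 2)/(k + 7)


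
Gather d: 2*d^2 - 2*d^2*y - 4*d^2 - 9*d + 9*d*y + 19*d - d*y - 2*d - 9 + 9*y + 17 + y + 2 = d^2*(-2*y - 2) + d*(8*y + 8) + 10*y + 10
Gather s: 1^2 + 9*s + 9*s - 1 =18*s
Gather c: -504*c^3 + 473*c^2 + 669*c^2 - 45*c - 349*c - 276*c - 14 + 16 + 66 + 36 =-504*c^3 + 1142*c^2 - 670*c + 104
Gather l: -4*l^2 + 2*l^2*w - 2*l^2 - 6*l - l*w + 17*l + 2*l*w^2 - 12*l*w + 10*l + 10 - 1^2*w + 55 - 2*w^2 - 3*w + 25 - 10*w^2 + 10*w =l^2*(2*w - 6) + l*(2*w^2 - 13*w + 21) - 12*w^2 + 6*w + 90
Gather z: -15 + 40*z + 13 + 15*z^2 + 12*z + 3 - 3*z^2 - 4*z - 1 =12*z^2 + 48*z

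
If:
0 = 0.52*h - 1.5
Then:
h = 2.88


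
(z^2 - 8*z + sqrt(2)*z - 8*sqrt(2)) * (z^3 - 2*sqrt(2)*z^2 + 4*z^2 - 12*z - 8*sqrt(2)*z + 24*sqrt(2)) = z^5 - 4*z^4 - sqrt(2)*z^4 - 48*z^3 + 4*sqrt(2)*z^3 + 44*sqrt(2)*z^2 + 112*z^2 - 96*sqrt(2)*z + 176*z - 384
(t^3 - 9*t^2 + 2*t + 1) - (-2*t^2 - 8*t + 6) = t^3 - 7*t^2 + 10*t - 5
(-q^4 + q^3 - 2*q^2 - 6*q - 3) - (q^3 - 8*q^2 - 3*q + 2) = -q^4 + 6*q^2 - 3*q - 5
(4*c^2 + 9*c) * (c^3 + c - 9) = 4*c^5 + 9*c^4 + 4*c^3 - 27*c^2 - 81*c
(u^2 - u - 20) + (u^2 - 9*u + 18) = 2*u^2 - 10*u - 2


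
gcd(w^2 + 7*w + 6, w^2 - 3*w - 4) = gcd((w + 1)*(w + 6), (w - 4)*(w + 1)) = w + 1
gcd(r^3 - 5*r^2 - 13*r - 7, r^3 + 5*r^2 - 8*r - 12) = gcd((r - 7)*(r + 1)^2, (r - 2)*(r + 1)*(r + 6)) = r + 1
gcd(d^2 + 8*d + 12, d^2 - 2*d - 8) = d + 2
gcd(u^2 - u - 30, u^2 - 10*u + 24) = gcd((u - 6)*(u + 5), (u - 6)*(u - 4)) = u - 6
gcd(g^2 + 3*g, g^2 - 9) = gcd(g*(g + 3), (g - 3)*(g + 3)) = g + 3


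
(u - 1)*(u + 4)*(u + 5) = u^3 + 8*u^2 + 11*u - 20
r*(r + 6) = r^2 + 6*r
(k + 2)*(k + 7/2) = k^2 + 11*k/2 + 7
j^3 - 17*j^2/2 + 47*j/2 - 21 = (j - 7/2)*(j - 3)*(j - 2)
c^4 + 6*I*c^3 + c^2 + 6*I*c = c*(c - I)*(c + I)*(c + 6*I)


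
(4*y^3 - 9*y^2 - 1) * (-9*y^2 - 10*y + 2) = -36*y^5 + 41*y^4 + 98*y^3 - 9*y^2 + 10*y - 2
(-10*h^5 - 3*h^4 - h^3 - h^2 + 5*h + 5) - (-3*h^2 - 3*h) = -10*h^5 - 3*h^4 - h^3 + 2*h^2 + 8*h + 5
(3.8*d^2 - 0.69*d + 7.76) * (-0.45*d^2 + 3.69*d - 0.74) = -1.71*d^4 + 14.3325*d^3 - 8.8501*d^2 + 29.145*d - 5.7424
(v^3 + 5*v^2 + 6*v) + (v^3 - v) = 2*v^3 + 5*v^2 + 5*v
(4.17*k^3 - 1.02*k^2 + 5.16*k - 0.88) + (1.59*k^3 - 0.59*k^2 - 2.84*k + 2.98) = 5.76*k^3 - 1.61*k^2 + 2.32*k + 2.1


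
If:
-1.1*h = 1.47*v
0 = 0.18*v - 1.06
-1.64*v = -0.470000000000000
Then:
No Solution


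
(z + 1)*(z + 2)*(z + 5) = z^3 + 8*z^2 + 17*z + 10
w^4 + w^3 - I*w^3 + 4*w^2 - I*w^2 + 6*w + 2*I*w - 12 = (w - 1)*(w + 2)*(w - 3*I)*(w + 2*I)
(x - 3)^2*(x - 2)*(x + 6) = x^4 - 2*x^3 - 27*x^2 + 108*x - 108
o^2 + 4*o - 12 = (o - 2)*(o + 6)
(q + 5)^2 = q^2 + 10*q + 25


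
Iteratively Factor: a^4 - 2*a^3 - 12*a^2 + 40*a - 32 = (a - 2)*(a^3 - 12*a + 16) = (a - 2)^2*(a^2 + 2*a - 8) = (a - 2)^2*(a + 4)*(a - 2)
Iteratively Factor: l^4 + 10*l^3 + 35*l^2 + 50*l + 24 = (l + 3)*(l^3 + 7*l^2 + 14*l + 8) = (l + 2)*(l + 3)*(l^2 + 5*l + 4) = (l + 2)*(l + 3)*(l + 4)*(l + 1)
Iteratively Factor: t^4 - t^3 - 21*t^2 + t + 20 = (t + 4)*(t^3 - 5*t^2 - t + 5) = (t - 1)*(t + 4)*(t^2 - 4*t - 5) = (t - 5)*(t - 1)*(t + 4)*(t + 1)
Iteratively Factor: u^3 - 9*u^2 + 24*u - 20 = (u - 2)*(u^2 - 7*u + 10) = (u - 2)^2*(u - 5)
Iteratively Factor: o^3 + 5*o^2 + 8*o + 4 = (o + 2)*(o^2 + 3*o + 2) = (o + 1)*(o + 2)*(o + 2)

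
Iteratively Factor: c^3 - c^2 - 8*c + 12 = (c - 2)*(c^2 + c - 6) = (c - 2)^2*(c + 3)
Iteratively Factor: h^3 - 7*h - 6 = (h - 3)*(h^2 + 3*h + 2) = (h - 3)*(h + 1)*(h + 2)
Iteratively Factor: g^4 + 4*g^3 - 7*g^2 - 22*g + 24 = (g + 3)*(g^3 + g^2 - 10*g + 8) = (g - 1)*(g + 3)*(g^2 + 2*g - 8) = (g - 1)*(g + 3)*(g + 4)*(g - 2)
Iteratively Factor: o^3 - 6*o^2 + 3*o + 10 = (o - 2)*(o^2 - 4*o - 5) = (o - 5)*(o - 2)*(o + 1)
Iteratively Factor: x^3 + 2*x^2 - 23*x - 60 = (x + 4)*(x^2 - 2*x - 15) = (x + 3)*(x + 4)*(x - 5)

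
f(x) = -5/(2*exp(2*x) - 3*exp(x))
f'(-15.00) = -5448362.29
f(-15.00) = 5448363.40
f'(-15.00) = -5448362.29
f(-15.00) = 5448363.40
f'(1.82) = 0.20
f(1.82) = -0.09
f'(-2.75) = -26.02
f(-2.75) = 27.23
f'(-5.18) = -296.13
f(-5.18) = 297.25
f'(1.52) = 0.44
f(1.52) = -0.18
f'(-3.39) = -49.42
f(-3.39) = 50.58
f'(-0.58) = -1.92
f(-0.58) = 4.75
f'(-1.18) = -5.06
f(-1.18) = 6.82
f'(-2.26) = -15.88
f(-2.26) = 17.17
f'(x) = -5*(-4*exp(2*x) + 3*exp(x))/(2*exp(2*x) - 3*exp(x))^2 = 5*(4*exp(x) - 3)*exp(-x)/(2*exp(x) - 3)^2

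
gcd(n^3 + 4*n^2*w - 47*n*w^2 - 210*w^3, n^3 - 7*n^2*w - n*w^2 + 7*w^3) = -n + 7*w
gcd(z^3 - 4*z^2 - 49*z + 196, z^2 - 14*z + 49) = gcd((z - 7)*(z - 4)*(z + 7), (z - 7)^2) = z - 7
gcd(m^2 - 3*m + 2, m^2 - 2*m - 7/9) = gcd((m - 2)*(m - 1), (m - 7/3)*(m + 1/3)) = 1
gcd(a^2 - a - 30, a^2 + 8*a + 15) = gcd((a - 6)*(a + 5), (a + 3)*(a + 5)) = a + 5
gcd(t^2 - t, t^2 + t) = t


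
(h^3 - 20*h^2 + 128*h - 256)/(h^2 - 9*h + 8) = (h^2 - 12*h + 32)/(h - 1)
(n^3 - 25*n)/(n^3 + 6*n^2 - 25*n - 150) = n/(n + 6)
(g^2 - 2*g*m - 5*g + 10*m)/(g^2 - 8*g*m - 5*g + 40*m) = (g - 2*m)/(g - 8*m)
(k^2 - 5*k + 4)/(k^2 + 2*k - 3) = (k - 4)/(k + 3)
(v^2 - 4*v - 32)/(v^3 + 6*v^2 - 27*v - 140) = (v - 8)/(v^2 + 2*v - 35)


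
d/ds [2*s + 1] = 2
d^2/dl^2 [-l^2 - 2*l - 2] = -2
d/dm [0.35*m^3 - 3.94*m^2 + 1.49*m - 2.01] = 1.05*m^2 - 7.88*m + 1.49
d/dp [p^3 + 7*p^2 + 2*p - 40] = 3*p^2 + 14*p + 2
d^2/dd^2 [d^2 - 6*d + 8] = 2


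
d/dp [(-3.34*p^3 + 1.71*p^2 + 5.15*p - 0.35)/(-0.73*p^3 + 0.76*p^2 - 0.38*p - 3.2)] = (-1.2901*p^4 + 10.0574*p^3 + 26.7337*p^2 - 10.412*p - 16.613)/(0.5329*p^6 - 1.1096*p^5 + 1.1324*p^4 + 4.0944*p^3 - 4.7196*p^2 + 2.432*p + 10.24)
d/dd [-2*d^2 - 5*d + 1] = -4*d - 5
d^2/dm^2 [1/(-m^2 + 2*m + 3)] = 2*(-m^2 + 2*m + 4*(m - 1)^2 + 3)/(-m^2 + 2*m + 3)^3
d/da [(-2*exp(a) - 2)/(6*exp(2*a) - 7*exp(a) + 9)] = 2*((exp(a) + 1)*(12*exp(a) - 7) - 6*exp(2*a) + 7*exp(a) - 9)*exp(a)/(6*exp(2*a) - 7*exp(a) + 9)^2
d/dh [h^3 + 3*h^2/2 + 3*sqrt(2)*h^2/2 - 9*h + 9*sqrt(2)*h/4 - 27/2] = 3*h^2 + 3*h + 3*sqrt(2)*h - 9 + 9*sqrt(2)/4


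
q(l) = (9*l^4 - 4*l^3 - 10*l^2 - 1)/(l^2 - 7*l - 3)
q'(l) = (7 - 2*l)*(9*l^4 - 4*l^3 - 10*l^2 - 1)/(l^2 - 7*l - 3)^2 + (36*l^3 - 12*l^2 - 20*l)/(l^2 - 7*l - 3)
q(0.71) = 0.69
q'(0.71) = 0.47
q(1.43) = -0.41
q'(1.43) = -4.60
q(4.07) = -136.23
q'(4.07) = -154.25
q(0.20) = 0.33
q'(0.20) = 0.47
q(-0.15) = 0.63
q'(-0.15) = -3.72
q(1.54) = -0.99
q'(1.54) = -5.99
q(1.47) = -0.60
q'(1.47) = -5.08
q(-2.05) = 9.67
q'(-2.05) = -13.65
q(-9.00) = 433.72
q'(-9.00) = -114.84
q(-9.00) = 433.72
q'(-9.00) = -114.84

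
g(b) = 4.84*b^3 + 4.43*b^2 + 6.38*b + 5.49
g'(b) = 14.52*b^2 + 8.86*b + 6.38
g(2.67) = 146.23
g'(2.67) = 133.55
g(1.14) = 25.69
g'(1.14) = 35.35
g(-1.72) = -17.01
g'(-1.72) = 34.10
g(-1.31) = -6.15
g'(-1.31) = 19.69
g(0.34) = 8.36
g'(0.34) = 11.07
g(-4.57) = -393.10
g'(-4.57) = 269.14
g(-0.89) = -0.09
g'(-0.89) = 10.00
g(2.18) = 90.60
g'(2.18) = 94.70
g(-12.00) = -7796.67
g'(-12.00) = 1990.94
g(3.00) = 195.18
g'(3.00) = 163.64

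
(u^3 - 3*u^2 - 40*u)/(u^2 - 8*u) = u + 5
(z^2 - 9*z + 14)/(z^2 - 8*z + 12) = (z - 7)/(z - 6)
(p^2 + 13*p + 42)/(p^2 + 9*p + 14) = (p + 6)/(p + 2)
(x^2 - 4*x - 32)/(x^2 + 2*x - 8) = (x - 8)/(x - 2)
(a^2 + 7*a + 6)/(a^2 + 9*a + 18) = (a + 1)/(a + 3)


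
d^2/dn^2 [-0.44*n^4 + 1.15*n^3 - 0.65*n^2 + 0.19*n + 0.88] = -5.28*n^2 + 6.9*n - 1.3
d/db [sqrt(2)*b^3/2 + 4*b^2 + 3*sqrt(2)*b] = 3*sqrt(2)*b^2/2 + 8*b + 3*sqrt(2)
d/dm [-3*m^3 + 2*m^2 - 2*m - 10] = -9*m^2 + 4*m - 2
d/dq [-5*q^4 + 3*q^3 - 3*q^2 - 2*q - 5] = -20*q^3 + 9*q^2 - 6*q - 2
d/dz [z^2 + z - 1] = 2*z + 1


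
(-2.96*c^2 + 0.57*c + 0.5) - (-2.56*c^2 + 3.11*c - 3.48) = -0.4*c^2 - 2.54*c + 3.98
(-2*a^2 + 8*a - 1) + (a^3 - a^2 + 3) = a^3 - 3*a^2 + 8*a + 2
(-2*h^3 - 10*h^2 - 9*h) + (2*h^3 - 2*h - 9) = -10*h^2 - 11*h - 9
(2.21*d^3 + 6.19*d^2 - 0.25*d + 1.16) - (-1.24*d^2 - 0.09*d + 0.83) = 2.21*d^3 + 7.43*d^2 - 0.16*d + 0.33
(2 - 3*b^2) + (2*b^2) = 2 - b^2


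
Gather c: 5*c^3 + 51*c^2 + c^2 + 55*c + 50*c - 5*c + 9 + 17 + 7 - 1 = 5*c^3 + 52*c^2 + 100*c + 32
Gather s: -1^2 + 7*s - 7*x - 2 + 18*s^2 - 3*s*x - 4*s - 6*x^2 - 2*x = 18*s^2 + s*(3 - 3*x) - 6*x^2 - 9*x - 3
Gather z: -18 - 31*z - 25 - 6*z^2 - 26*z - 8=-6*z^2 - 57*z - 51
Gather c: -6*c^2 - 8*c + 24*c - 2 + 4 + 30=-6*c^2 + 16*c + 32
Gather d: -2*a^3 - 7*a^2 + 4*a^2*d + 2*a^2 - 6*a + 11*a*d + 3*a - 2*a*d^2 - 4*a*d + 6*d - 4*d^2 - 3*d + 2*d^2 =-2*a^3 - 5*a^2 - 3*a + d^2*(-2*a - 2) + d*(4*a^2 + 7*a + 3)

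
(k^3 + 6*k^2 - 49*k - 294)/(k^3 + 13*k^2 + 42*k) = (k - 7)/k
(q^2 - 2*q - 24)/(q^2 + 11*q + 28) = (q - 6)/(q + 7)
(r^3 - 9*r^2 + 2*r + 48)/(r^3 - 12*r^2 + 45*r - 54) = (r^2 - 6*r - 16)/(r^2 - 9*r + 18)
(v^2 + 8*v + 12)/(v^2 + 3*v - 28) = (v^2 + 8*v + 12)/(v^2 + 3*v - 28)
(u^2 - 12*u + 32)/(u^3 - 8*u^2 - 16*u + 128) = 1/(u + 4)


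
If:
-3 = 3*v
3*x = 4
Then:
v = -1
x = 4/3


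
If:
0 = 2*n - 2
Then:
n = 1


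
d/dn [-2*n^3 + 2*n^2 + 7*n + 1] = -6*n^2 + 4*n + 7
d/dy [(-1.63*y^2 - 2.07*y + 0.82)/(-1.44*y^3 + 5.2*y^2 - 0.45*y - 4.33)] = (-2.3472*y^4 - 5.9616*y^3 + 15.0399*y^2 + 5.5878*y + 9.3321)/(2.0736*y^6 - 14.976*y^5 + 28.336*y^4 + 7.7904*y^3 - 44.8295*y^2 + 3.897*y + 18.7489)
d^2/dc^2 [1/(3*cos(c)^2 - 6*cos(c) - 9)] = (4*sin(c)^2/3 + 2*cos(c) - 6)*sin(c)^2/(sin(c)^2 + 2*cos(c) + 2)^3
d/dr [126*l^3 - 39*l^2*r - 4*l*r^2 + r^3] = -39*l^2 - 8*l*r + 3*r^2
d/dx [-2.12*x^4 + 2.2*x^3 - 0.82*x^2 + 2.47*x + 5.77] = -8.48*x^3 + 6.6*x^2 - 1.64*x + 2.47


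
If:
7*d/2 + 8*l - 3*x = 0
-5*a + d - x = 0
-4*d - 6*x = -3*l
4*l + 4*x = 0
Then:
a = 0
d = 0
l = 0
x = 0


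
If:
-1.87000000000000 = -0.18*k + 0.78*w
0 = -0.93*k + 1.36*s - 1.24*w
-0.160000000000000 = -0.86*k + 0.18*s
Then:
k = -0.33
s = -2.48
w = -2.47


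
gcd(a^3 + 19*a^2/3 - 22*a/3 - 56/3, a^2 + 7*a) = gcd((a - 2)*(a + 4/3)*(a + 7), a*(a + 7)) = a + 7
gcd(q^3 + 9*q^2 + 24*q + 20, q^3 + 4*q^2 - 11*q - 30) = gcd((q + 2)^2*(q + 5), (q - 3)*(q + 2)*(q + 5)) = q^2 + 7*q + 10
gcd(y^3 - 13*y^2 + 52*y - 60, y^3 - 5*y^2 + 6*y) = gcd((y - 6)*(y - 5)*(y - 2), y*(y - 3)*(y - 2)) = y - 2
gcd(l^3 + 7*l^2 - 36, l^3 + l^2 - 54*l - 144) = l^2 + 9*l + 18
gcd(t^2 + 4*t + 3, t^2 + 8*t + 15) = t + 3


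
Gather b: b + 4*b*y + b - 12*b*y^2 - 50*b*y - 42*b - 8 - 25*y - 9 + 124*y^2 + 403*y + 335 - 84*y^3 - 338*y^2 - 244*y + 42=b*(-12*y^2 - 46*y - 40) - 84*y^3 - 214*y^2 + 134*y + 360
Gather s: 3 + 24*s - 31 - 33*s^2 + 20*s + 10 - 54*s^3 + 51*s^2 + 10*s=-54*s^3 + 18*s^2 + 54*s - 18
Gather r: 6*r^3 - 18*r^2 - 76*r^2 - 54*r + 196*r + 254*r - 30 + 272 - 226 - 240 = 6*r^3 - 94*r^2 + 396*r - 224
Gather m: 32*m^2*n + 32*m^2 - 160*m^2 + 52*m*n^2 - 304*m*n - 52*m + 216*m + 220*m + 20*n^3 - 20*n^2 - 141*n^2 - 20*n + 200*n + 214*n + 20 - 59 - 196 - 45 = m^2*(32*n - 128) + m*(52*n^2 - 304*n + 384) + 20*n^3 - 161*n^2 + 394*n - 280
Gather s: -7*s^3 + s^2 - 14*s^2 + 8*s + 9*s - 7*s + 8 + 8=-7*s^3 - 13*s^2 + 10*s + 16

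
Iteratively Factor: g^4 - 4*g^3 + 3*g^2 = (g - 3)*(g^3 - g^2) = g*(g - 3)*(g^2 - g) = g^2*(g - 3)*(g - 1)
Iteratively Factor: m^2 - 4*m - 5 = (m - 5)*(m + 1)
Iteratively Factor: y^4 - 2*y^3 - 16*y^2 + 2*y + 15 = (y - 5)*(y^3 + 3*y^2 - y - 3) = (y - 5)*(y + 1)*(y^2 + 2*y - 3) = (y - 5)*(y + 1)*(y + 3)*(y - 1)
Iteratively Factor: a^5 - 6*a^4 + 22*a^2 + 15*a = (a + 1)*(a^4 - 7*a^3 + 7*a^2 + 15*a) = a*(a + 1)*(a^3 - 7*a^2 + 7*a + 15) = a*(a - 5)*(a + 1)*(a^2 - 2*a - 3) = a*(a - 5)*(a + 1)^2*(a - 3)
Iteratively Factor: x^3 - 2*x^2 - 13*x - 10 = (x - 5)*(x^2 + 3*x + 2) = (x - 5)*(x + 2)*(x + 1)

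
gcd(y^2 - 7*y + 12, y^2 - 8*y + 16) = y - 4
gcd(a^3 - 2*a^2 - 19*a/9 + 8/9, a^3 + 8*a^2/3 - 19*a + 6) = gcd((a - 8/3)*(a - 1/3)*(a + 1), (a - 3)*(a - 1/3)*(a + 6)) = a - 1/3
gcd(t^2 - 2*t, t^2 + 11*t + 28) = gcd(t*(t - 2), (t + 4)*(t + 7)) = 1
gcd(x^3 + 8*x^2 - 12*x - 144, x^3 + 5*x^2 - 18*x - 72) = x^2 + 2*x - 24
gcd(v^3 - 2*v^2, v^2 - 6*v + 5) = 1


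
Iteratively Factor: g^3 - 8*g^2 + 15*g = (g - 5)*(g^2 - 3*g) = g*(g - 5)*(g - 3)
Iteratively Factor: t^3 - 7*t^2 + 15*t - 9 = (t - 3)*(t^2 - 4*t + 3) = (t - 3)*(t - 1)*(t - 3)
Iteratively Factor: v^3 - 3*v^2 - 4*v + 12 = (v - 3)*(v^2 - 4) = (v - 3)*(v + 2)*(v - 2)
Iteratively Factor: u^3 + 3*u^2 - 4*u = (u - 1)*(u^2 + 4*u) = (u - 1)*(u + 4)*(u)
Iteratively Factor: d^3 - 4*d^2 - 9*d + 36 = (d - 4)*(d^2 - 9) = (d - 4)*(d + 3)*(d - 3)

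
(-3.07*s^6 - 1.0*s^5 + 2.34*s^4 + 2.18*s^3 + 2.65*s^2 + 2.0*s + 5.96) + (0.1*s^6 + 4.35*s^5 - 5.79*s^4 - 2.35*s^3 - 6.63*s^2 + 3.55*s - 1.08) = -2.97*s^6 + 3.35*s^5 - 3.45*s^4 - 0.17*s^3 - 3.98*s^2 + 5.55*s + 4.88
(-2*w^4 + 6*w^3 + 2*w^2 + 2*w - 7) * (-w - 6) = 2*w^5 + 6*w^4 - 38*w^3 - 14*w^2 - 5*w + 42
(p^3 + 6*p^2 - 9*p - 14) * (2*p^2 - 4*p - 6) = 2*p^5 + 8*p^4 - 48*p^3 - 28*p^2 + 110*p + 84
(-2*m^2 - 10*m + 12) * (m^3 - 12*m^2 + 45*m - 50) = -2*m^5 + 14*m^4 + 42*m^3 - 494*m^2 + 1040*m - 600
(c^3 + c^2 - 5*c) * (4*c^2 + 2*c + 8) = 4*c^5 + 6*c^4 - 10*c^3 - 2*c^2 - 40*c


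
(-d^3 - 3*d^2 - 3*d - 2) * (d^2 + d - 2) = -d^5 - 4*d^4 - 4*d^3 + d^2 + 4*d + 4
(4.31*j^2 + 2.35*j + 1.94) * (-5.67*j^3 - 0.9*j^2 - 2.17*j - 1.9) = -24.4377*j^5 - 17.2035*j^4 - 22.4675*j^3 - 15.0345*j^2 - 8.6748*j - 3.686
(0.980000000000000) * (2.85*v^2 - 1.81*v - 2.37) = 2.793*v^2 - 1.7738*v - 2.3226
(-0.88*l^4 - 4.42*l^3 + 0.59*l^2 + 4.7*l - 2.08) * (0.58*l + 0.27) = -0.5104*l^5 - 2.8012*l^4 - 0.8512*l^3 + 2.8853*l^2 + 0.0626000000000002*l - 0.5616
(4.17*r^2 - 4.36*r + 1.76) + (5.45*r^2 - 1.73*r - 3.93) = 9.62*r^2 - 6.09*r - 2.17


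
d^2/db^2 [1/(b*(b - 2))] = 2*(b^2 + b*(b - 2) + (b - 2)^2)/(b^3*(b - 2)^3)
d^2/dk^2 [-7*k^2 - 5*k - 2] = -14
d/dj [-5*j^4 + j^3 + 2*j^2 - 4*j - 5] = -20*j^3 + 3*j^2 + 4*j - 4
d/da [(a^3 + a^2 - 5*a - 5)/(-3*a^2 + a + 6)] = (-3*a^4 + 2*a^3 + 4*a^2 - 18*a - 25)/(9*a^4 - 6*a^3 - 35*a^2 + 12*a + 36)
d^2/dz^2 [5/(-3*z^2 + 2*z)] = 10*(3*z*(3*z - 2) - 4*(3*z - 1)^2)/(z^3*(3*z - 2)^3)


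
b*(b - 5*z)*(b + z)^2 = b^4 - 3*b^3*z - 9*b^2*z^2 - 5*b*z^3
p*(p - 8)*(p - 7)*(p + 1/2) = p^4 - 29*p^3/2 + 97*p^2/2 + 28*p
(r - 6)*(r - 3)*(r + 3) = r^3 - 6*r^2 - 9*r + 54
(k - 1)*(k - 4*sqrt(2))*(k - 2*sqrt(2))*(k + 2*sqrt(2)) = k^4 - 4*sqrt(2)*k^3 - k^3 - 8*k^2 + 4*sqrt(2)*k^2 + 8*k + 32*sqrt(2)*k - 32*sqrt(2)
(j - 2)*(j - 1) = j^2 - 3*j + 2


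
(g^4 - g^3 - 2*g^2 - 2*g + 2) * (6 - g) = -g^5 + 7*g^4 - 4*g^3 - 10*g^2 - 14*g + 12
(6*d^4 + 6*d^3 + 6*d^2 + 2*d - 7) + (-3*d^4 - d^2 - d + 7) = 3*d^4 + 6*d^3 + 5*d^2 + d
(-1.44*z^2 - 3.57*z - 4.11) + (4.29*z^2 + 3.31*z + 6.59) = 2.85*z^2 - 0.26*z + 2.48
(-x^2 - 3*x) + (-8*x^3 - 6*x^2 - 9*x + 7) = -8*x^3 - 7*x^2 - 12*x + 7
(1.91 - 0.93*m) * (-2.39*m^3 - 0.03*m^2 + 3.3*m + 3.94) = 2.2227*m^4 - 4.537*m^3 - 3.1263*m^2 + 2.6388*m + 7.5254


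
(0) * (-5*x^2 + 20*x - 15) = 0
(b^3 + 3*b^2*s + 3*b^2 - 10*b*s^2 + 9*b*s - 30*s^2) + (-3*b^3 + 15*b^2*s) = -2*b^3 + 18*b^2*s + 3*b^2 - 10*b*s^2 + 9*b*s - 30*s^2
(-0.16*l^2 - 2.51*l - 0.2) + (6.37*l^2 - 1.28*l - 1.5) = 6.21*l^2 - 3.79*l - 1.7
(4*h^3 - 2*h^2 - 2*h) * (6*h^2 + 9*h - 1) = 24*h^5 + 24*h^4 - 34*h^3 - 16*h^2 + 2*h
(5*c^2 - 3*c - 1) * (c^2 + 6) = 5*c^4 - 3*c^3 + 29*c^2 - 18*c - 6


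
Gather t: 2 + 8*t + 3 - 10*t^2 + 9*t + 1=-10*t^2 + 17*t + 6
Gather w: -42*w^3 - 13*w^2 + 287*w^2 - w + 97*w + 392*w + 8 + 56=-42*w^3 + 274*w^2 + 488*w + 64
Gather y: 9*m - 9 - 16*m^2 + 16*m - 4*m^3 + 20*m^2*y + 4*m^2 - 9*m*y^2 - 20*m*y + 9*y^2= -4*m^3 - 12*m^2 + 25*m + y^2*(9 - 9*m) + y*(20*m^2 - 20*m) - 9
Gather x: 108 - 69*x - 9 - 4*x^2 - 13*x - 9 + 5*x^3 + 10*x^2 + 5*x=5*x^3 + 6*x^2 - 77*x + 90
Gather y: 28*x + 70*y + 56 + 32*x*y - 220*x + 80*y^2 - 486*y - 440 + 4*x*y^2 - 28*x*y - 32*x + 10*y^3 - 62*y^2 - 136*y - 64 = -224*x + 10*y^3 + y^2*(4*x + 18) + y*(4*x - 552) - 448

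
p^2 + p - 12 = (p - 3)*(p + 4)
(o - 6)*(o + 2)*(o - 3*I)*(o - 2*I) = o^4 - 4*o^3 - 5*I*o^3 - 18*o^2 + 20*I*o^2 + 24*o + 60*I*o + 72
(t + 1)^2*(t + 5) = t^3 + 7*t^2 + 11*t + 5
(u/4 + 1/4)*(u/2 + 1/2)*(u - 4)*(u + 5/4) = u^4/8 - 3*u^3/32 - 19*u^2/16 - 51*u/32 - 5/8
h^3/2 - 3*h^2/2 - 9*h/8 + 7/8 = (h/2 + 1/2)*(h - 7/2)*(h - 1/2)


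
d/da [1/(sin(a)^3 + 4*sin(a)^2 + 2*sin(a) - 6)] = (-8*sin(a) + 3*cos(a)^2 - 5)*cos(a)/(sin(a)^3 + 4*sin(a)^2 + 2*sin(a) - 6)^2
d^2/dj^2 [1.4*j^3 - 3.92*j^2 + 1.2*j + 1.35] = 8.4*j - 7.84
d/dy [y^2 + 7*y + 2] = 2*y + 7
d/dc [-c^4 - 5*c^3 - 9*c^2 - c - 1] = -4*c^3 - 15*c^2 - 18*c - 1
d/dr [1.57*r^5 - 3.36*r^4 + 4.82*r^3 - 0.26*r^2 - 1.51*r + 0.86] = 7.85*r^4 - 13.44*r^3 + 14.46*r^2 - 0.52*r - 1.51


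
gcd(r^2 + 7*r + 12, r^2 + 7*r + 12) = r^2 + 7*r + 12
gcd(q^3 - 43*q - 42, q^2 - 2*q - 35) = q - 7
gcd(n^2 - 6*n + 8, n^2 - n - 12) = n - 4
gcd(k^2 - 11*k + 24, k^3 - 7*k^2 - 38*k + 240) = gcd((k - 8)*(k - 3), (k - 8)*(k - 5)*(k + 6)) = k - 8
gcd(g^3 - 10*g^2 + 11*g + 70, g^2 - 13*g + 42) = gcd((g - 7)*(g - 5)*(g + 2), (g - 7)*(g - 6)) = g - 7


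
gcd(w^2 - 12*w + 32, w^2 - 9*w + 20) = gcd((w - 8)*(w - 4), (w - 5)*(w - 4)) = w - 4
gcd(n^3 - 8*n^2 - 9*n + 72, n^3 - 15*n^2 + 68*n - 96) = n^2 - 11*n + 24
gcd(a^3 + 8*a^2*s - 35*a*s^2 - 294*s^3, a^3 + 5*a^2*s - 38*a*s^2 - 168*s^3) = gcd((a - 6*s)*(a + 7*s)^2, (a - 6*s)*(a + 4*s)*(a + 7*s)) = -a^2 - a*s + 42*s^2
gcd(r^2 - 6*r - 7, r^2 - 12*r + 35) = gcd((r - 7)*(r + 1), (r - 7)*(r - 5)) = r - 7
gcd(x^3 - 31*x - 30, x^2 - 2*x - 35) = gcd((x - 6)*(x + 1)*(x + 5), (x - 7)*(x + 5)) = x + 5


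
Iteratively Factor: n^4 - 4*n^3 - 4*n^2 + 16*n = (n)*(n^3 - 4*n^2 - 4*n + 16) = n*(n - 2)*(n^2 - 2*n - 8) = n*(n - 4)*(n - 2)*(n + 2)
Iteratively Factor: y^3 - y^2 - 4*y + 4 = (y - 1)*(y^2 - 4) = (y - 2)*(y - 1)*(y + 2)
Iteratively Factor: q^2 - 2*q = (q - 2)*(q)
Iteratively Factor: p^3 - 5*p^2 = (p)*(p^2 - 5*p) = p*(p - 5)*(p)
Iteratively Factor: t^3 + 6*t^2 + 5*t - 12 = (t + 4)*(t^2 + 2*t - 3) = (t - 1)*(t + 4)*(t + 3)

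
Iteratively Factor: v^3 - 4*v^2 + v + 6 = (v - 3)*(v^2 - v - 2) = (v - 3)*(v + 1)*(v - 2)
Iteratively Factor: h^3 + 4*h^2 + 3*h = (h + 3)*(h^2 + h) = (h + 1)*(h + 3)*(h)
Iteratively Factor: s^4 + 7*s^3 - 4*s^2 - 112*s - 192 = (s - 4)*(s^3 + 11*s^2 + 40*s + 48) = (s - 4)*(s + 3)*(s^2 + 8*s + 16) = (s - 4)*(s + 3)*(s + 4)*(s + 4)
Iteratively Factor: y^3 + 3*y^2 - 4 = (y - 1)*(y^2 + 4*y + 4) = (y - 1)*(y + 2)*(y + 2)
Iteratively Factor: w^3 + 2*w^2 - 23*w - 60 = (w - 5)*(w^2 + 7*w + 12) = (w - 5)*(w + 4)*(w + 3)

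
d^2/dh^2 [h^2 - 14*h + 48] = 2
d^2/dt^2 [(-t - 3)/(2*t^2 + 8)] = (-4*t^2*(t + 3) + 3*(t + 1)*(t^2 + 4))/(t^2 + 4)^3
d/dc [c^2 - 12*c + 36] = 2*c - 12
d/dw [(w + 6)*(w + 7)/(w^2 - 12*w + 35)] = (-25*w^2 - 14*w + 959)/(w^4 - 24*w^3 + 214*w^2 - 840*w + 1225)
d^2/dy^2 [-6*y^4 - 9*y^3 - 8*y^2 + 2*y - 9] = -72*y^2 - 54*y - 16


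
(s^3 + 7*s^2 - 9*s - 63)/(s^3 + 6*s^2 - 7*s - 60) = (s^2 + 10*s + 21)/(s^2 + 9*s + 20)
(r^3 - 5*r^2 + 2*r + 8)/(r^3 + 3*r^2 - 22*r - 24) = (r - 2)/(r + 6)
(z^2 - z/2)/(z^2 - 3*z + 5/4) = 2*z/(2*z - 5)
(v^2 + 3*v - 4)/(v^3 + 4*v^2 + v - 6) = (v + 4)/(v^2 + 5*v + 6)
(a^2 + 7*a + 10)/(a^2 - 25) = (a + 2)/(a - 5)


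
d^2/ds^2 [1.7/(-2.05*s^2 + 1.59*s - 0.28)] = (14.2885*s^2 - 11.0823*s - 1.7*(4.1*s - 1.59)*(8.2*s - 3.18) + 1.9516)/(2.05*s^2 - 1.59*s + 0.28)^3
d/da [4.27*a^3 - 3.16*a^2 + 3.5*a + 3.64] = 12.81*a^2 - 6.32*a + 3.5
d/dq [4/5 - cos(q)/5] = sin(q)/5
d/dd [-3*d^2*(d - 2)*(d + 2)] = 12*d*(2 - d^2)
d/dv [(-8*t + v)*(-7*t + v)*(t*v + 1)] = 56*t^3 - 30*t^2*v + 3*t*v^2 - 15*t + 2*v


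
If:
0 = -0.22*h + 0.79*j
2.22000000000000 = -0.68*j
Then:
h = -11.72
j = -3.26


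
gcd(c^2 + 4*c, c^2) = c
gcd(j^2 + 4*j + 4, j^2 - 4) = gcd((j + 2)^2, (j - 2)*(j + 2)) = j + 2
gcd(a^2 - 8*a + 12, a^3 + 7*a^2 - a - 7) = 1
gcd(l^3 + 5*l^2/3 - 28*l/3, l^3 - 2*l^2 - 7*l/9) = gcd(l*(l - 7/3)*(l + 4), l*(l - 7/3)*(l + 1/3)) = l^2 - 7*l/3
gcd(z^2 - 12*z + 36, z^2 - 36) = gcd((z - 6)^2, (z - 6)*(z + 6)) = z - 6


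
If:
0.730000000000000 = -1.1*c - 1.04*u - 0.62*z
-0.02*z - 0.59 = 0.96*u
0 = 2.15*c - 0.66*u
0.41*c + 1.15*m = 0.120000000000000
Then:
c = -0.19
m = 0.17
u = -0.62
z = 0.20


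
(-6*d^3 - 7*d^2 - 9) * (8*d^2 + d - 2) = -48*d^5 - 62*d^4 + 5*d^3 - 58*d^2 - 9*d + 18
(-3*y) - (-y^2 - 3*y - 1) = y^2 + 1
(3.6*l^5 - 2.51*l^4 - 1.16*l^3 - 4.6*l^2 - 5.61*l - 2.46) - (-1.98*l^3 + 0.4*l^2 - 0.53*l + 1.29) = 3.6*l^5 - 2.51*l^4 + 0.82*l^3 - 5.0*l^2 - 5.08*l - 3.75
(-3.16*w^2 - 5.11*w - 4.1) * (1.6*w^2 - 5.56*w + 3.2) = -5.056*w^4 + 9.3936*w^3 + 11.7396*w^2 + 6.444*w - 13.12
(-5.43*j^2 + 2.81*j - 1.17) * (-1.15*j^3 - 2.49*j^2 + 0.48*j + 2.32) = 6.2445*j^5 + 10.2892*j^4 - 8.2578*j^3 - 8.3355*j^2 + 5.9576*j - 2.7144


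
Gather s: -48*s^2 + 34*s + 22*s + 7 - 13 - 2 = -48*s^2 + 56*s - 8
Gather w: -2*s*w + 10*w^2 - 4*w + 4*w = -2*s*w + 10*w^2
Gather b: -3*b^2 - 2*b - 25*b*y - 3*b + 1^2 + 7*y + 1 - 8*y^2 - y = -3*b^2 + b*(-25*y - 5) - 8*y^2 + 6*y + 2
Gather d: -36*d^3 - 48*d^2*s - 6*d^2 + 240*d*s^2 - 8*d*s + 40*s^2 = -36*d^3 + d^2*(-48*s - 6) + d*(240*s^2 - 8*s) + 40*s^2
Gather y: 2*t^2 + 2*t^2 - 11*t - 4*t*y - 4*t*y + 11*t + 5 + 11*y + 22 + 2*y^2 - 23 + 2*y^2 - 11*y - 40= 4*t^2 - 8*t*y + 4*y^2 - 36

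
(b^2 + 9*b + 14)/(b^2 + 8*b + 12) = (b + 7)/(b + 6)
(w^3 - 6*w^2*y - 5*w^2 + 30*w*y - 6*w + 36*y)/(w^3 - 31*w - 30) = (w - 6*y)/(w + 5)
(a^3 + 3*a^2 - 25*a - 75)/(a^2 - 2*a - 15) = a + 5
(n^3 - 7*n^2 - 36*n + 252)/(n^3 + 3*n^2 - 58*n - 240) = (n^2 - 13*n + 42)/(n^2 - 3*n - 40)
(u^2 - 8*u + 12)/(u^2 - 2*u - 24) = (u - 2)/(u + 4)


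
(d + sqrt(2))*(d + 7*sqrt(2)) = d^2 + 8*sqrt(2)*d + 14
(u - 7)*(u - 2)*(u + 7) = u^3 - 2*u^2 - 49*u + 98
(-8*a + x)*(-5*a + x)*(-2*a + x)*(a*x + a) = -80*a^4*x - 80*a^4 + 66*a^3*x^2 + 66*a^3*x - 15*a^2*x^3 - 15*a^2*x^2 + a*x^4 + a*x^3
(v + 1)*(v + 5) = v^2 + 6*v + 5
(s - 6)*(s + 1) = s^2 - 5*s - 6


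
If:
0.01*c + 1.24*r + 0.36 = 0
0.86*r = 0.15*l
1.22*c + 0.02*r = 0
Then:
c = 0.00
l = -1.66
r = -0.29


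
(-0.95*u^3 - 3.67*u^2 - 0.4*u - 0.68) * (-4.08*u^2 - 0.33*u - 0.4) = 3.876*u^5 + 15.2871*u^4 + 3.2231*u^3 + 4.3744*u^2 + 0.3844*u + 0.272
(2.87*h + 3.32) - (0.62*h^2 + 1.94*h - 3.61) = -0.62*h^2 + 0.93*h + 6.93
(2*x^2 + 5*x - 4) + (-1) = 2*x^2 + 5*x - 5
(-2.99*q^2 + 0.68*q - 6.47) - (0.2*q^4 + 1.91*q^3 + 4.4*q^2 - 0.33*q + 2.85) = -0.2*q^4 - 1.91*q^3 - 7.39*q^2 + 1.01*q - 9.32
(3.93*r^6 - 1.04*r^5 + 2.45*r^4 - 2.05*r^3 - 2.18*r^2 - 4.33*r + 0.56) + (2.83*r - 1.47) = 3.93*r^6 - 1.04*r^5 + 2.45*r^4 - 2.05*r^3 - 2.18*r^2 - 1.5*r - 0.91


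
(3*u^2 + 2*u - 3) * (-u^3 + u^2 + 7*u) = -3*u^5 + u^4 + 26*u^3 + 11*u^2 - 21*u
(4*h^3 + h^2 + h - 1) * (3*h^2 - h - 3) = 12*h^5 - h^4 - 10*h^3 - 7*h^2 - 2*h + 3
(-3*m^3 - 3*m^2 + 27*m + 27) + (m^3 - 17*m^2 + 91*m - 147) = -2*m^3 - 20*m^2 + 118*m - 120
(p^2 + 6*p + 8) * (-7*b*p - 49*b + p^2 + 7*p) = -7*b*p^3 - 91*b*p^2 - 350*b*p - 392*b + p^4 + 13*p^3 + 50*p^2 + 56*p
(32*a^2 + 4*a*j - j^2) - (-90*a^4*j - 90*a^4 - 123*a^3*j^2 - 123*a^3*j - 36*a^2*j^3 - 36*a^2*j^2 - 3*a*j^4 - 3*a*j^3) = 90*a^4*j + 90*a^4 + 123*a^3*j^2 + 123*a^3*j + 36*a^2*j^3 + 36*a^2*j^2 + 32*a^2 + 3*a*j^4 + 3*a*j^3 + 4*a*j - j^2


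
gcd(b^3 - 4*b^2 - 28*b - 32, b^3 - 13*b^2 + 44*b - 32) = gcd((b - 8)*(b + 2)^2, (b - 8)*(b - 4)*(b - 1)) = b - 8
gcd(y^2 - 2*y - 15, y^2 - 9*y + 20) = y - 5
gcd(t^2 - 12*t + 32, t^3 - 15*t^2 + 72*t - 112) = t - 4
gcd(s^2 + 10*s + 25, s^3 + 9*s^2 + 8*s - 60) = s + 5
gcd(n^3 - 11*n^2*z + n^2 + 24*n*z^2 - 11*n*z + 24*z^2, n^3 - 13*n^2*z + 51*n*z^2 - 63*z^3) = -n + 3*z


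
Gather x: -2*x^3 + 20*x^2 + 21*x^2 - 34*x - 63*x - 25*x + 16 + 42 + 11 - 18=-2*x^3 + 41*x^2 - 122*x + 51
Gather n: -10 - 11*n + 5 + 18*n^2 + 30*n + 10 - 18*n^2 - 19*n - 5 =0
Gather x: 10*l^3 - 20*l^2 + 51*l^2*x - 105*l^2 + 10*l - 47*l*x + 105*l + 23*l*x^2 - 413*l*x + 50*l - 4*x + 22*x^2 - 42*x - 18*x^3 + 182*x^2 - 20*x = 10*l^3 - 125*l^2 + 165*l - 18*x^3 + x^2*(23*l + 204) + x*(51*l^2 - 460*l - 66)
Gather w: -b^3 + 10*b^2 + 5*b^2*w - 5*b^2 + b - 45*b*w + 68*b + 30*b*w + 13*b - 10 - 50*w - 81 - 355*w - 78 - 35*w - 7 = -b^3 + 5*b^2 + 82*b + w*(5*b^2 - 15*b - 440) - 176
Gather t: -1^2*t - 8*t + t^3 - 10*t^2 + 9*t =t^3 - 10*t^2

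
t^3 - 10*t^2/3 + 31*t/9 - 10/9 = (t - 5/3)*(t - 1)*(t - 2/3)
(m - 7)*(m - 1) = m^2 - 8*m + 7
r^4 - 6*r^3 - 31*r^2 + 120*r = r*(r - 8)*(r - 3)*(r + 5)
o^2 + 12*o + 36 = (o + 6)^2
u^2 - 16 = (u - 4)*(u + 4)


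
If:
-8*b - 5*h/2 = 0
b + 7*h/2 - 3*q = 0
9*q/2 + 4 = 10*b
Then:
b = 40/253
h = -128/253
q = -136/253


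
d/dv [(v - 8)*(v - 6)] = 2*v - 14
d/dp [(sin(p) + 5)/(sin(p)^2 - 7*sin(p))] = (-cos(p) - 10/tan(p) + 35*cos(p)/sin(p)^2)/(sin(p) - 7)^2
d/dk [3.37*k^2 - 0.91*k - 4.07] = 6.74*k - 0.91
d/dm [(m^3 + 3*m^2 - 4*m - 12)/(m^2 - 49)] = (m^4 - 143*m^2 - 270*m + 196)/(m^4 - 98*m^2 + 2401)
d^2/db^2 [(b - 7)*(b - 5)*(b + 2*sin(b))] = -2*b^2*sin(b) + 24*b*sin(b) + 8*b*cos(b) + 6*b - 66*sin(b) - 48*cos(b) - 24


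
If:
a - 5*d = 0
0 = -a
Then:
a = 0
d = 0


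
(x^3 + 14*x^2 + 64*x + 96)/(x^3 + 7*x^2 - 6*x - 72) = (x + 4)/(x - 3)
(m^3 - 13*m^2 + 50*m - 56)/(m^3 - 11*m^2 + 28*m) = (m - 2)/m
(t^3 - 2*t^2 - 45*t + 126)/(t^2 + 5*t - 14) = (t^2 - 9*t + 18)/(t - 2)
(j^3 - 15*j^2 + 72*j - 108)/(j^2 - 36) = (j^2 - 9*j + 18)/(j + 6)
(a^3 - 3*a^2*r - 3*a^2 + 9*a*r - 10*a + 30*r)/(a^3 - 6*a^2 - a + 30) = (a - 3*r)/(a - 3)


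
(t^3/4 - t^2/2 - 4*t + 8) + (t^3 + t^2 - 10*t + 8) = 5*t^3/4 + t^2/2 - 14*t + 16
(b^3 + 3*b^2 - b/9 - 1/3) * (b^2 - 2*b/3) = b^5 + 7*b^4/3 - 19*b^3/9 - 7*b^2/27 + 2*b/9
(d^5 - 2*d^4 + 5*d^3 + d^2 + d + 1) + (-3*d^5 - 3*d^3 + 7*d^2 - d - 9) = -2*d^5 - 2*d^4 + 2*d^3 + 8*d^2 - 8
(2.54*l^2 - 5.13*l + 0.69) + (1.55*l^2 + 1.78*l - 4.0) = 4.09*l^2 - 3.35*l - 3.31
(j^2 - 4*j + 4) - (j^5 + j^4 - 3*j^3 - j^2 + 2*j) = -j^5 - j^4 + 3*j^3 + 2*j^2 - 6*j + 4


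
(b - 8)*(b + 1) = b^2 - 7*b - 8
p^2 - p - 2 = (p - 2)*(p + 1)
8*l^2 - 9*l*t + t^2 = (-8*l + t)*(-l + t)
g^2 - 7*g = g*(g - 7)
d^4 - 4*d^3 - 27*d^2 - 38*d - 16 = (d - 8)*(d + 1)^2*(d + 2)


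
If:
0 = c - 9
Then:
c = 9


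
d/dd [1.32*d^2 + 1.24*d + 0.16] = 2.64*d + 1.24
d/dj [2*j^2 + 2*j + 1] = 4*j + 2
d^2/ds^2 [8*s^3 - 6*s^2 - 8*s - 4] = 48*s - 12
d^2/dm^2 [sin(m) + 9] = -sin(m)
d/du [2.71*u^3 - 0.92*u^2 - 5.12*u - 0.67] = 8.13*u^2 - 1.84*u - 5.12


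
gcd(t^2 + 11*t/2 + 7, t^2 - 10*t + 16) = 1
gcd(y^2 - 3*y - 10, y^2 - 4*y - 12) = y + 2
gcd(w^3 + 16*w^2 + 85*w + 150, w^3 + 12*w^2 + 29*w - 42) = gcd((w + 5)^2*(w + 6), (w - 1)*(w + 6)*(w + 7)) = w + 6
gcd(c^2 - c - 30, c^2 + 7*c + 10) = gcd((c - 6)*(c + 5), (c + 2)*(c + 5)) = c + 5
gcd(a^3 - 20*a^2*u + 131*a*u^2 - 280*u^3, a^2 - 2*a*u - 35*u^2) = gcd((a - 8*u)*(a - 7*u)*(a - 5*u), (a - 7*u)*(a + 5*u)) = -a + 7*u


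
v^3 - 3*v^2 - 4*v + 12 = (v - 3)*(v - 2)*(v + 2)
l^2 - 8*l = l*(l - 8)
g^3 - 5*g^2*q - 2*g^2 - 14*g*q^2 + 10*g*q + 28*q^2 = (g - 2)*(g - 7*q)*(g + 2*q)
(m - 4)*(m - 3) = m^2 - 7*m + 12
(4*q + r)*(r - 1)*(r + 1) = 4*q*r^2 - 4*q + r^3 - r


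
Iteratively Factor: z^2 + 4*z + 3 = (z + 1)*(z + 3)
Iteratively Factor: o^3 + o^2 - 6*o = (o - 2)*(o^2 + 3*o) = o*(o - 2)*(o + 3)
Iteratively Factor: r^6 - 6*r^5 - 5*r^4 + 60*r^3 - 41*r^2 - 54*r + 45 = (r + 1)*(r^5 - 7*r^4 + 2*r^3 + 58*r^2 - 99*r + 45) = (r - 3)*(r + 1)*(r^4 - 4*r^3 - 10*r^2 + 28*r - 15) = (r - 5)*(r - 3)*(r + 1)*(r^3 + r^2 - 5*r + 3) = (r - 5)*(r - 3)*(r + 1)*(r + 3)*(r^2 - 2*r + 1) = (r - 5)*(r - 3)*(r - 1)*(r + 1)*(r + 3)*(r - 1)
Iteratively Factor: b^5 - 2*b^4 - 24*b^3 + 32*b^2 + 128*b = (b - 4)*(b^4 + 2*b^3 - 16*b^2 - 32*b) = (b - 4)*(b + 4)*(b^3 - 2*b^2 - 8*b) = b*(b - 4)*(b + 4)*(b^2 - 2*b - 8) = b*(b - 4)^2*(b + 4)*(b + 2)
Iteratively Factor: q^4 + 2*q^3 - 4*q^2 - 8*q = (q)*(q^3 + 2*q^2 - 4*q - 8) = q*(q - 2)*(q^2 + 4*q + 4) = q*(q - 2)*(q + 2)*(q + 2)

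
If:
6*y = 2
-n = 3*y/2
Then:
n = -1/2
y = 1/3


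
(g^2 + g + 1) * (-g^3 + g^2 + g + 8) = -g^5 + g^3 + 10*g^2 + 9*g + 8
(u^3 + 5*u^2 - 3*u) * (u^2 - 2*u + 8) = u^5 + 3*u^4 - 5*u^3 + 46*u^2 - 24*u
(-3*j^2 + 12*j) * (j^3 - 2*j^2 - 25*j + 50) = -3*j^5 + 18*j^4 + 51*j^3 - 450*j^2 + 600*j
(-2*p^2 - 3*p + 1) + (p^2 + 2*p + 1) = -p^2 - p + 2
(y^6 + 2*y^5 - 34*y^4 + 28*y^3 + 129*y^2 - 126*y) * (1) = y^6 + 2*y^5 - 34*y^4 + 28*y^3 + 129*y^2 - 126*y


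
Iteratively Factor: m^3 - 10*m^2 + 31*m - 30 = (m - 2)*(m^2 - 8*m + 15) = (m - 5)*(m - 2)*(m - 3)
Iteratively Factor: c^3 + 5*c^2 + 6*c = (c + 2)*(c^2 + 3*c) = c*(c + 2)*(c + 3)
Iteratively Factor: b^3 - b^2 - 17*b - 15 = (b + 1)*(b^2 - 2*b - 15) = (b - 5)*(b + 1)*(b + 3)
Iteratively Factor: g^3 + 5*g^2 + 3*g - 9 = (g - 1)*(g^2 + 6*g + 9) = (g - 1)*(g + 3)*(g + 3)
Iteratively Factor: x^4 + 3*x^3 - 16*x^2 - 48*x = (x + 3)*(x^3 - 16*x) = (x - 4)*(x + 3)*(x^2 + 4*x) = x*(x - 4)*(x + 3)*(x + 4)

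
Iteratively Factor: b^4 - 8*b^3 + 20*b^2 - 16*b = (b - 2)*(b^3 - 6*b^2 + 8*b) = (b - 4)*(b - 2)*(b^2 - 2*b) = (b - 4)*(b - 2)^2*(b)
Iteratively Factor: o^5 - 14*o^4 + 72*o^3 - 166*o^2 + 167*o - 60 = (o - 3)*(o^4 - 11*o^3 + 39*o^2 - 49*o + 20) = (o - 3)*(o - 1)*(o^3 - 10*o^2 + 29*o - 20) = (o - 3)*(o - 1)^2*(o^2 - 9*o + 20) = (o - 4)*(o - 3)*(o - 1)^2*(o - 5)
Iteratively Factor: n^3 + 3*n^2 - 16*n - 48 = (n - 4)*(n^2 + 7*n + 12) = (n - 4)*(n + 3)*(n + 4)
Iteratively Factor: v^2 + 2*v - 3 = (v + 3)*(v - 1)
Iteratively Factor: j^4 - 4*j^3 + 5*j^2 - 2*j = (j - 2)*(j^3 - 2*j^2 + j) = (j - 2)*(j - 1)*(j^2 - j) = j*(j - 2)*(j - 1)*(j - 1)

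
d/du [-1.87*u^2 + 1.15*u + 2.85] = 1.15 - 3.74*u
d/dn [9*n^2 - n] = 18*n - 1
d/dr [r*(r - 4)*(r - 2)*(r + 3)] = 4*r^3 - 9*r^2 - 20*r + 24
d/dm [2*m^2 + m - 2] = 4*m + 1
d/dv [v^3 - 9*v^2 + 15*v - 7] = 3*v^2 - 18*v + 15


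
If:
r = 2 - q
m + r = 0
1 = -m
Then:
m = -1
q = 1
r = 1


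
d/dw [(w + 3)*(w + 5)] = 2*w + 8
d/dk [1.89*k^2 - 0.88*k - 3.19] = 3.78*k - 0.88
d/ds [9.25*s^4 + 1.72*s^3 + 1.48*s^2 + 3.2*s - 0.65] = 37.0*s^3 + 5.16*s^2 + 2.96*s + 3.2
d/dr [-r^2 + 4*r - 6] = 4 - 2*r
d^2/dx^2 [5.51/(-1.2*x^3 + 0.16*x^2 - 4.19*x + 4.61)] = ((39.672*x - 1.7632)*(1.2*x^3 - 0.16*x^2 + 4.19*x - 4.61) - 5.51*(3.6*x^2 - 0.32*x + 4.19)*(7.2*x^2 - 0.64*x + 8.38))/(1.2*x^3 - 0.16*x^2 + 4.19*x - 4.61)^3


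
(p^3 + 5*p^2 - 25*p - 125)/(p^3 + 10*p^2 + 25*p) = (p - 5)/p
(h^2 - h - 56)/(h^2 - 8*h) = (h + 7)/h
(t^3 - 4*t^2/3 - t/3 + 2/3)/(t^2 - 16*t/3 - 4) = (t^2 - 2*t + 1)/(t - 6)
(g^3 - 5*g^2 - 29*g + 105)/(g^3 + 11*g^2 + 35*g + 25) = (g^2 - 10*g + 21)/(g^2 + 6*g + 5)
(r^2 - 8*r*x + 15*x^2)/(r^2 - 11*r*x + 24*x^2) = (-r + 5*x)/(-r + 8*x)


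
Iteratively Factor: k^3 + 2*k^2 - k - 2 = (k + 1)*(k^2 + k - 2) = (k + 1)*(k + 2)*(k - 1)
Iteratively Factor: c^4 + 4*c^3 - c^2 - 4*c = (c - 1)*(c^3 + 5*c^2 + 4*c) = c*(c - 1)*(c^2 + 5*c + 4) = c*(c - 1)*(c + 4)*(c + 1)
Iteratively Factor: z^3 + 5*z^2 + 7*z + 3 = (z + 1)*(z^2 + 4*z + 3) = (z + 1)*(z + 3)*(z + 1)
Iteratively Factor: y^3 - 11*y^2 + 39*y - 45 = (y - 3)*(y^2 - 8*y + 15) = (y - 5)*(y - 3)*(y - 3)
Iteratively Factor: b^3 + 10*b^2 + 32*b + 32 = (b + 2)*(b^2 + 8*b + 16) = (b + 2)*(b + 4)*(b + 4)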